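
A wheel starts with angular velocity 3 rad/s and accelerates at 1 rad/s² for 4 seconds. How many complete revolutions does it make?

θ = ω₀t + ½αt² = 3×4 + ½×1×4² = 20.0 rad
Total revolutions = θ/(2π) = 20.0/(2π) = 3.18
Complete revolutions = ⌊3.18⌋ = 3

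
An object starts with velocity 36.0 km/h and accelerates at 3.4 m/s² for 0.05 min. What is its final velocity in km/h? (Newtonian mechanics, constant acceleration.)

v₀ = 36.0 km/h × 0.2777777777777778 = 10.0 m/s
t = 0.05 min × 60.0 = 3.0 s
v = v₀ + a × t = 10.0 + 3.4 × 3.0 = 20.2 m/s
v = 20.2 m/s / 0.2777777777777778 = 72.72 km/h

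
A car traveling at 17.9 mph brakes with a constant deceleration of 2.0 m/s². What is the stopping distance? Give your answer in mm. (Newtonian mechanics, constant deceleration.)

v₀ = 17.9 mph × 0.44704 = 8.00202 m/s
d = v₀² / (2a) = 8.00202² / (2 × 2.0) = 64.0323 / 4.0 = 16.0081 m
d = 16.0081 m / 0.001 = 16010 mm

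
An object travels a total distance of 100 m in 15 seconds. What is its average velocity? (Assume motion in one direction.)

v_avg = Δd / Δt = 100 / 15 = 6.67 m/s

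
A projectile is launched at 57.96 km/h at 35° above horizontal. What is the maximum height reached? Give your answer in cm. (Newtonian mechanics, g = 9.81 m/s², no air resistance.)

v₀ = 57.96 km/h × 0.2777777777777778 = 16.1 m/s
H = v₀² × sin²(θ) / (2g) = 16.1² × sin(35°)² / (2 × 9.81) = 259.21 × 0.32899 / 19.62 = 4.34646 m
H = 4.34646 m / 0.01 = 434.6 cm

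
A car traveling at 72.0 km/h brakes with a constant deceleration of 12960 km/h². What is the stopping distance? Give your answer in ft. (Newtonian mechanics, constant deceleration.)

v₀ = 72.0 km/h × 0.2777777777777778 = 20.0 m/s
a = 12960 km/h² × 7.716049382716049e-05 = 1.0 m/s²
d = v₀² / (2a) = 20.0² / (2 × 1.0) = 400.0 / 2.0 = 200.0 m
d = 200.0 m / 0.3048 = 656.2 ft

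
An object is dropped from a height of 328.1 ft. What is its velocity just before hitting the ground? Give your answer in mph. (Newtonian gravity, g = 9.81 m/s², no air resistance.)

h = 328.1 ft × 0.3048 = 100.005 m
v = √(2gh) = √(2 × 9.81 × 100.005) = 44.2956 m/s
v = 44.2956 m/s / 0.44704 = 99.09 mph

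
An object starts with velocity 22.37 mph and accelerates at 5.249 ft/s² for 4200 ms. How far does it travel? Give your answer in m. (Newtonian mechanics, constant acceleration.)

v₀ = 22.37 mph × 0.44704 = 10.0003 m/s
a = 5.249 ft/s² × 0.3048 = 1.5999 m/s²
t = 4200 ms × 0.001 = 4.2 s
d = v₀ × t + ½ × a × t² = 10.0003 × 4.2 + 0.5 × 1.5999 × 4.2² = 56.11 m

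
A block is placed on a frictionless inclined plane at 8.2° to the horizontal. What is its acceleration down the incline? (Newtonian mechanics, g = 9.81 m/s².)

a = g sin(θ) = 9.81 × sin(8.2°) = 9.81 × 0.1426 = 1.4 m/s²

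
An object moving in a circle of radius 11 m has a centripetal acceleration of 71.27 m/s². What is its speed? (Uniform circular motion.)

v = √(a_c × r) = √(71.27 × 11) = 28.0 m/s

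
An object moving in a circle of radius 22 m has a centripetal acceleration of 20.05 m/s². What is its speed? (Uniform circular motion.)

v = √(a_c × r) = √(20.05 × 22) = 21.0 m/s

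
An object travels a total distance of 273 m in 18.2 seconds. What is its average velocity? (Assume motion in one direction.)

v_avg = Δd / Δt = 273 / 18.2 = 15.0 m/s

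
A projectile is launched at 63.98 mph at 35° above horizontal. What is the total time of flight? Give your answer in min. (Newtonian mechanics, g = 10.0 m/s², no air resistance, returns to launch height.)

v₀ = 63.98 mph × 0.44704 = 28.6016 m/s
T = 2 × v₀ × sin(θ) / g = 2 × 28.6016 × sin(35°) / 10.0 = 2 × 28.6016 × 0.573576 / 10.0 = 3.28104 s
T = 3.28104 s / 60.0 = 0.05468 min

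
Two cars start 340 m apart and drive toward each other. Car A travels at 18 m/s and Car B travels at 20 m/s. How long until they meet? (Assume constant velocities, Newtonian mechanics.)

Combined speed: v_combined = 18 + 20 = 38 m/s
Time to meet: t = d/v_combined = 340/38 = 8.95 s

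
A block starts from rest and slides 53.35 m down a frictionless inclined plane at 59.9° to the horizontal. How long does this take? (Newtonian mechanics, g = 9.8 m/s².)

a = g sin(θ) = 9.8 × sin(59.9°) = 8.4785 m/s²
t = √(2d/a) = √(2 × 53.35 / 8.4785) = 3.55 s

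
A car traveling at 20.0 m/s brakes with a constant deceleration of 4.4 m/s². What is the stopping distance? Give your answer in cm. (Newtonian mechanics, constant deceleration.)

d = v₀² / (2a) = 20.0² / (2 × 4.4) = 400.0 / 8.8 = 45.4545 m
d = 45.4545 m / 0.01 = 4545 cm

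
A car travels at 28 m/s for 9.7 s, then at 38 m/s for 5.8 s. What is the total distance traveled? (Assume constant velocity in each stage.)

d₁ = v₁t₁ = 28 × 9.7 = 271.6 m
d₂ = v₂t₂ = 38 × 5.8 = 220.4 m
d_total = 271.6 + 220.4 = 492.0 m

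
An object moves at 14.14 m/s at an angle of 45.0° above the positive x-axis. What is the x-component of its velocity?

vₓ = v cos(θ) = 14.14 × cos(45.0°) = 10.0 m/s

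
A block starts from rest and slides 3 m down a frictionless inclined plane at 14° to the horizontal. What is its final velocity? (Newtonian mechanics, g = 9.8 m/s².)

a = g sin(θ) = 9.8 × sin(14°) = 2.3708 m/s²
v = √(2ad) = √(2 × 2.3708 × 3) = 3.77 m/s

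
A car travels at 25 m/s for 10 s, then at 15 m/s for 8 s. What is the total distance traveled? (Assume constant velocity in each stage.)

d₁ = v₁t₁ = 25 × 10 = 250 m
d₂ = v₂t₂ = 15 × 8 = 120 m
d_total = 250 + 120 = 370 m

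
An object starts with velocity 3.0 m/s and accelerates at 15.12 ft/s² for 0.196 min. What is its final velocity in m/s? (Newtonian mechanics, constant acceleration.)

a = 15.12 ft/s² × 0.3048 = 4.60858 m/s²
t = 0.196 min × 60.0 = 11.76 s
v = v₀ + a × t = 3.0 + 4.60858 × 11.76 = 57.2 m/s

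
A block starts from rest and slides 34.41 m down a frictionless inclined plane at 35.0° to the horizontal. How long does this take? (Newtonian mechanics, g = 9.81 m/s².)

a = g sin(θ) = 9.81 × sin(35.0°) = 5.6268 m/s²
t = √(2d/a) = √(2 × 34.41 / 5.6268) = 3.5 s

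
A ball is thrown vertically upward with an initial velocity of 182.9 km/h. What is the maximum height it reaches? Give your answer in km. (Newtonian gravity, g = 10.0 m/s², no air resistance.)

v₀ = 182.9 km/h × 0.2777777777777778 = 50.8056 m/s
h_max = v₀² / (2g) = 50.8056² / (2 × 10.0) = 2581.21 / 20.0 = 129.06 m
h_max = 129.06 m / 1000.0 = 0.1291 km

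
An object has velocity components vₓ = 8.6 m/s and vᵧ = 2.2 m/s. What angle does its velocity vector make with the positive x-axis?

θ = arctan(vᵧ/vₓ) = arctan(2.2/8.6) = 14.35°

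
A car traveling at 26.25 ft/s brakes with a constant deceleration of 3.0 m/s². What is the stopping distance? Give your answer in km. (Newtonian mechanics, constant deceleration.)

v₀ = 26.25 ft/s × 0.3048 = 8.001 m/s
d = v₀² / (2a) = 8.001² / (2 × 3.0) = 64.016 / 6.0 = 10.6693 m
d = 10.6693 m / 1000.0 = 0.01067 km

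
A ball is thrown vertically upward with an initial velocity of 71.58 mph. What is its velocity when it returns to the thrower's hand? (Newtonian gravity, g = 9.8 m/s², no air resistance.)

By conservation of energy (no air resistance), the ball returns to the throw height with the same speed as launch, but directed downward.
|v_ground| = v₀ = 71.58 mph
v_ground = 71.58 mph (downward)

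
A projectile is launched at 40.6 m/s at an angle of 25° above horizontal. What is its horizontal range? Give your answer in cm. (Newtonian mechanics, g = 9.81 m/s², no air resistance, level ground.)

R = v₀² × sin(2θ) / g = 40.6² × sin(2 × 25°) / 9.81 = 1648.36 × 0.766044 / 9.81 = 128.717 m
R = 128.717 m / 0.01 = 12870 cm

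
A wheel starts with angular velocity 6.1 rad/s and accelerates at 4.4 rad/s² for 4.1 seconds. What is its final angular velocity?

ω = ω₀ + αt = 6.1 + 4.4 × 4.1 = 24.14 rad/s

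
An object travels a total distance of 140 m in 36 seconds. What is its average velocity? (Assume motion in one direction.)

v_avg = Δd / Δt = 140 / 36 = 3.89 m/s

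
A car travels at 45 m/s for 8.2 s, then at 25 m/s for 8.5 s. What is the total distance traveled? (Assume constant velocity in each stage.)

d₁ = v₁t₁ = 45 × 8.2 = 369.0 m
d₂ = v₂t₂ = 25 × 8.5 = 212.5 m
d_total = 369.0 + 212.5 = 581.5 m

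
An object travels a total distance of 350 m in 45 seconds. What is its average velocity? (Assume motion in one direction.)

v_avg = Δd / Δt = 350 / 45 = 7.78 m/s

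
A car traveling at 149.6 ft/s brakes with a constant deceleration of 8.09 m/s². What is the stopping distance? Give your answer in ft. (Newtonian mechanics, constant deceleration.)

v₀ = 149.6 ft/s × 0.3048 = 45.5981 m/s
d = v₀² / (2a) = 45.5981² / (2 × 8.09) = 2079.19 / 16.18 = 128.504 m
d = 128.504 m / 0.3048 = 421.6 ft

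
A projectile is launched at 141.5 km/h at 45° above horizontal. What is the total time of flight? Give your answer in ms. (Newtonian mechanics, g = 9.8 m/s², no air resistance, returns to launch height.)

v₀ = 141.5 km/h × 0.2777777777777778 = 39.3056 m/s
T = 2 × v₀ × sin(θ) / g = 2 × 39.3056 × sin(45°) / 9.8 = 2 × 39.3056 × 0.707107 / 9.8 = 5.67209 s
T = 5.67209 s / 0.001 = 5672 ms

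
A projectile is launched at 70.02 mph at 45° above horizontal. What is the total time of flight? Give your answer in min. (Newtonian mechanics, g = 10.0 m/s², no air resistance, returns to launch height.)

v₀ = 70.02 mph × 0.44704 = 31.3017 m/s
T = 2 × v₀ × sin(θ) / g = 2 × 31.3017 × sin(45°) / 10.0 = 2 × 31.3017 × 0.707107 / 10.0 = 4.42673 s
T = 4.42673 s / 60.0 = 0.07378 min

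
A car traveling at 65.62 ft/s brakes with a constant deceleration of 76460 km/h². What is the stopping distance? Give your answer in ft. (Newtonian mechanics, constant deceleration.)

v₀ = 65.62 ft/s × 0.3048 = 20.001 m/s
a = 76460 km/h² × 7.716049382716049e-05 = 5.89969 m/s²
d = v₀² / (2a) = 20.001² / (2 × 5.89969) = 400.04 / 11.7994 = 33.9034 m
d = 33.9034 m / 0.3048 = 111.2 ft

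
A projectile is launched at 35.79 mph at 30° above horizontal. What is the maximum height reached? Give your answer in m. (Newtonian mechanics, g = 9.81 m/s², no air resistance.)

v₀ = 35.79 mph × 0.44704 = 15.9996 m/s
H = v₀² × sin²(θ) / (2g) = 15.9996² × sin(30°)² / (2 × 9.81) = 255.987 × 0.25 / 19.62 = 3.262 m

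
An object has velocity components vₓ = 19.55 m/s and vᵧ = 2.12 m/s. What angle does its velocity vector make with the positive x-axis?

θ = arctan(vᵧ/vₓ) = arctan(2.12/19.55) = 6.19°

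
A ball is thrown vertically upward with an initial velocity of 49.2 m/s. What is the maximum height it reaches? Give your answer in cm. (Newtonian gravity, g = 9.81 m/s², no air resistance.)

h_max = v₀² / (2g) = 49.2² / (2 × 9.81) = 2420.64 / 19.62 = 123.376 m
h_max = 123.376 m / 0.01 = 12340 cm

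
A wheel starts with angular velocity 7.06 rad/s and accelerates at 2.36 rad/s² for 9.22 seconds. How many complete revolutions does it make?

θ = ω₀t + ½αt² = 7.06×9.22 + ½×2.36×9.22² = 165.403112 rad
Total revolutions = θ/(2π) = 165.403112/(2π) = 26.32
Complete revolutions = ⌊26.32⌋ = 26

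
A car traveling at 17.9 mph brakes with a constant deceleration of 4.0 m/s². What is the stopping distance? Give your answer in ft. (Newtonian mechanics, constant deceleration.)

v₀ = 17.9 mph × 0.44704 = 8.00202 m/s
d = v₀² / (2a) = 8.00202² / (2 × 4.0) = 64.0323 / 8.0 = 8.00404 m
d = 8.00404 m / 0.3048 = 26.26 ft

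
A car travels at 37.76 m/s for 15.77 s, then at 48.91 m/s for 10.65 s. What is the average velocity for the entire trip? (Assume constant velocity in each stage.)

d₁ = v₁t₁ = 37.76 × 15.77 = 595.4752 m
d₂ = v₂t₂ = 48.91 × 10.65 = 520.8915 m
d_total = 1116.3667 m, t_total = 26.42 s
v_avg = d_total/t_total = 1116.3667/26.42 = 42.25 m/s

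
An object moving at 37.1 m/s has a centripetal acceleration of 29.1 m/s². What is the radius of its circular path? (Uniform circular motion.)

r = v²/a_c = 37.1²/29.1 = 47.3 m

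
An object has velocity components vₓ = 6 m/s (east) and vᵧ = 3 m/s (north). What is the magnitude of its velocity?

|v| = √(vₓ² + vᵧ²) = √(6² + 3²) = √(45) = 6.71 m/s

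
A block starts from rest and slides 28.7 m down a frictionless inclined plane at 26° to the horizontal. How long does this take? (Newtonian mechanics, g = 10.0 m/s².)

a = g sin(θ) = 10.0 × sin(26°) = 4.3837 m/s²
t = √(2d/a) = √(2 × 28.7 / 4.3837) = 3.62 s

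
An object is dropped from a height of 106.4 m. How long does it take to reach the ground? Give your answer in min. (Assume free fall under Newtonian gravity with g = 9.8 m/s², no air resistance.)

t = √(2h/g) = √(2 × 106.4 / 9.8) = 4.65986 s
t = 4.65986 s / 60.0 = 0.07766 min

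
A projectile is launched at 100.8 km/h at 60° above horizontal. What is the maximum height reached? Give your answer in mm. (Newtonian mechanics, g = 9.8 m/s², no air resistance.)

v₀ = 100.8 km/h × 0.2777777777777778 = 28.0 m/s
H = v₀² × sin²(θ) / (2g) = 28.0² × sin(60°)² / (2 × 9.8) = 784.0 × 0.75 / 19.6 = 30.0 m
H = 30.0 m / 0.001 = 30000 mm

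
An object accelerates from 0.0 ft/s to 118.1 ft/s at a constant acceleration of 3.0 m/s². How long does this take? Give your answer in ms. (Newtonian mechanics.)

v₀ = 0.0 ft/s × 0.3048 = 0.0 m/s
v = 118.1 ft/s × 0.3048 = 35.9969 m/s
t = (v - v₀) / a = (35.9969 - 0.0) / 3.0 = 11.999 s
t = 11.999 s / 0.001 = 12000 ms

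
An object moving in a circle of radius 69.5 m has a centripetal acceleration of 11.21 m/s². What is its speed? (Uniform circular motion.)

v = √(a_c × r) = √(11.21 × 69.5) = 27.91 m/s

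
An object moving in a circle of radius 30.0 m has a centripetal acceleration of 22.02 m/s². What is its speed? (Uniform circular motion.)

v = √(a_c × r) = √(22.02 × 30.0) = 25.7 m/s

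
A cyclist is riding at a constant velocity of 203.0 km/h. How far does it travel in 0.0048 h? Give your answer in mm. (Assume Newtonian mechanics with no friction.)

v = 203.0 km/h × 0.2777777777777778 = 56.3889 m/s
t = 0.0048 h × 3600.0 = 17.28 s
d = v × t = 56.3889 × 17.28 = 974.4 m
d = 974.4 m / 0.001 = 974400 mm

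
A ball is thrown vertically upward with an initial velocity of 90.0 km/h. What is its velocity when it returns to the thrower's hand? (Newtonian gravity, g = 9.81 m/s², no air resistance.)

By conservation of energy (no air resistance), the ball returns to the throw height with the same speed as launch, but directed downward.
|v_ground| = v₀ = 90.0 km/h
v_ground = 90.0 km/h (downward)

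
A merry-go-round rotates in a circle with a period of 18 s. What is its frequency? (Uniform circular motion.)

f = 1/T = 1/18 = 0.0556 Hz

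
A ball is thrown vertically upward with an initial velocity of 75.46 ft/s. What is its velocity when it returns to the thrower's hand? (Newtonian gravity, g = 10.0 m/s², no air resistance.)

By conservation of energy (no air resistance), the ball returns to the throw height with the same speed as launch, but directed downward.
|v_ground| = v₀ = 75.46 ft/s
v_ground = 75.46 ft/s (downward)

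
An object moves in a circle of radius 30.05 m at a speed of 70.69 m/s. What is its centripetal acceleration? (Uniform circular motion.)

a_c = v²/r = 70.69²/30.05 = 4997.0761/30.05 = 166.29 m/s²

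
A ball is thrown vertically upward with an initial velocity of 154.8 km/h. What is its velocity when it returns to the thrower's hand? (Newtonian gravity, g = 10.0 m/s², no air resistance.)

By conservation of energy (no air resistance), the ball returns to the throw height with the same speed as launch, but directed downward.
|v_ground| = v₀ = 154.8 km/h
v_ground = 154.8 km/h (downward)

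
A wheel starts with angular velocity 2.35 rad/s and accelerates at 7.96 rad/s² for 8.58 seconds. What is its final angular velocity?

ω = ω₀ + αt = 2.35 + 7.96 × 8.58 = 70.65 rad/s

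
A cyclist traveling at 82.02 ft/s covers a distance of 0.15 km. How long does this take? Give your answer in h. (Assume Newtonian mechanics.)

d = 0.15 km × 1000.0 = 150.0 m
v = 82.02 ft/s × 0.3048 = 24.9997 m/s
t = d / v = 150.0 / 24.9997 = 6.00007 s
t = 6.00007 s / 3600.0 = 0.001667 h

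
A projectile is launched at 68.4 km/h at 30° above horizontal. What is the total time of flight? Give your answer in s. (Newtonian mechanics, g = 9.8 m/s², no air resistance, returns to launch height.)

v₀ = 68.4 km/h × 0.2777777777777778 = 19.0 m/s
T = 2 × v₀ × sin(θ) / g = 2 × 19.0 × sin(30°) / 9.8 = 2 × 19.0 × 0.5 / 9.8 = 1.939 s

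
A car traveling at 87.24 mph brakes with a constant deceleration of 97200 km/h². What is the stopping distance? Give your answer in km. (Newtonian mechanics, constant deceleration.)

v₀ = 87.24 mph × 0.44704 = 38.9998 m/s
a = 97200 km/h² × 7.716049382716049e-05 = 7.5 m/s²
d = v₀² / (2a) = 38.9998² / (2 × 7.5) = 1520.98 / 15.0 = 101.399 m
d = 101.399 m / 1000.0 = 0.1014 km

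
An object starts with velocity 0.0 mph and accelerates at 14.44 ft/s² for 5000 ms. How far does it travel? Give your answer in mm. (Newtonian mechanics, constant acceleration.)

v₀ = 0.0 mph × 0.44704 = 0.0 m/s
a = 14.44 ft/s² × 0.3048 = 4.40131 m/s²
t = 5000 ms × 0.001 = 5.0 s
d = v₀ × t + ½ × a × t² = 0.0 × 5.0 + 0.5 × 4.40131 × 5.0² = 55.0164 m
d = 55.0164 m / 0.001 = 55020 mm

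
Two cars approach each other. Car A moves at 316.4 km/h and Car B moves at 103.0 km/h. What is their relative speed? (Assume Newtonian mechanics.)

v_rel = v_A + v_B = 316.4 + 103.0 = 419.4 km/h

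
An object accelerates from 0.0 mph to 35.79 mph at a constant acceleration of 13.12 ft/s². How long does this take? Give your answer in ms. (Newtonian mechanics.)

v₀ = 0.0 mph × 0.44704 = 0.0 m/s
v = 35.79 mph × 0.44704 = 15.9996 m/s
a = 13.12 ft/s² × 0.3048 = 3.99898 m/s²
t = (v - v₀) / a = (15.9996 - 0.0) / 3.99898 = 4.00092 s
t = 4.00092 s / 0.001 = 4001 ms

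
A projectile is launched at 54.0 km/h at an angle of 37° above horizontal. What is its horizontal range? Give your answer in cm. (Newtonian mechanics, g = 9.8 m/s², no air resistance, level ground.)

v₀ = 54.0 km/h × 0.2777777777777778 = 15.0 m/s
R = v₀² × sin(2θ) / g = 15.0² × sin(2 × 37°) / 9.8 = 225.0 × 0.961262 / 9.8 = 22.0698 m
R = 22.0698 m / 0.01 = 2207 cm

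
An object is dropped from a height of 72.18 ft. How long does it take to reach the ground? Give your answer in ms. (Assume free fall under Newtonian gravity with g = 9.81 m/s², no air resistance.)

h = 72.18 ft × 0.3048 = 22.0005 m
t = √(2h/g) = √(2 × 22.0005 / 9.81) = 2.11786 s
t = 2.11786 s / 0.001 = 2118 ms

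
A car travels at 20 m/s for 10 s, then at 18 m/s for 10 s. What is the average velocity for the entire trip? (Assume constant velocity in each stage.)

d₁ = v₁t₁ = 20 × 10 = 200 m
d₂ = v₂t₂ = 18 × 10 = 180 m
d_total = 380 m, t_total = 20 s
v_avg = d_total/t_total = 380/20 = 19.0 m/s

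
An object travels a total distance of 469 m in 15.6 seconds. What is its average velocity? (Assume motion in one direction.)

v_avg = Δd / Δt = 469 / 15.6 = 30.06 m/s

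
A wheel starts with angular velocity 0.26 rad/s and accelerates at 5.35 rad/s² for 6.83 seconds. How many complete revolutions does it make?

θ = ω₀t + ½αt² = 0.26×6.83 + ½×5.35×6.83² = 126.5616075 rad
Total revolutions = θ/(2π) = 126.5616075/(2π) = 20.14
Complete revolutions = ⌊20.14⌋ = 20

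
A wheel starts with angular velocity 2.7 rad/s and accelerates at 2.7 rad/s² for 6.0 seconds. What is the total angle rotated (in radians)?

θ = ω₀t + ½αt² = 2.7×6.0 + ½×2.7×6.0² = 64.8 rad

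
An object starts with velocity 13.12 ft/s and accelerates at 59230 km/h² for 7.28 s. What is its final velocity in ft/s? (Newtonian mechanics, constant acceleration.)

v₀ = 13.12 ft/s × 0.3048 = 3.99898 m/s
a = 59230 km/h² × 7.716049382716049e-05 = 4.57022 m/s²
v = v₀ + a × t = 3.99898 + 4.57022 × 7.28 = 37.2702 m/s
v = 37.2702 m/s / 0.3048 = 122.3 ft/s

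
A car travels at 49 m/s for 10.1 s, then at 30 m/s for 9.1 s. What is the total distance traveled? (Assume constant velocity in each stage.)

d₁ = v₁t₁ = 49 × 10.1 = 494.9 m
d₂ = v₂t₂ = 30 × 9.1 = 273.0 m
d_total = 494.9 + 273.0 = 767.9 m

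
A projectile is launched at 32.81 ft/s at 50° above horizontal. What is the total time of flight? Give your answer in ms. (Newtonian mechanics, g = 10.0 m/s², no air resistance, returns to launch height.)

v₀ = 32.81 ft/s × 0.3048 = 10.0005 m/s
T = 2 × v₀ × sin(θ) / g = 2 × 10.0005 × sin(50°) / 10.0 = 2 × 10.0005 × 0.766044 / 10.0 = 1.53216 s
T = 1.53216 s / 0.001 = 1532 ms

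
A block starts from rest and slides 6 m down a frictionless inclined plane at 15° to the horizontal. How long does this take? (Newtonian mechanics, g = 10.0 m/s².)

a = g sin(θ) = 10.0 × sin(15°) = 2.5882 m/s²
t = √(2d/a) = √(2 × 6 / 2.5882) = 2.15 s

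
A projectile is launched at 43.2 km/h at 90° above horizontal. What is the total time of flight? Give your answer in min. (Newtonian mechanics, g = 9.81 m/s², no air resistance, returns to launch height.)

v₀ = 43.2 km/h × 0.2777777777777778 = 12.0 m/s
T = 2 × v₀ × sin(θ) / g = 2 × 12.0 × sin(90°) / 9.81 = 2 × 12.0 × 1.0 / 9.81 = 2.44648 s
T = 2.44648 s / 60.0 = 0.04077 min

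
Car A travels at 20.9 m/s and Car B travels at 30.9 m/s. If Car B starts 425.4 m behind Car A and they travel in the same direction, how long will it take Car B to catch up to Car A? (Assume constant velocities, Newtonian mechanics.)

Relative speed: v_rel = 30.9 - 20.9 = 10.0 m/s
Time to catch: t = d₀/v_rel = 425.4/10.0 = 42.54 s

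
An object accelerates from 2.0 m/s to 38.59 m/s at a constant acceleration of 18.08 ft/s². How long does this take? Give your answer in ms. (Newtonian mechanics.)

a = 18.08 ft/s² × 0.3048 = 5.51078 m/s²
t = (v - v₀) / a = (38.59 - 2.0) / 5.51078 = 6.63971 s
t = 6.63971 s / 0.001 = 6640 ms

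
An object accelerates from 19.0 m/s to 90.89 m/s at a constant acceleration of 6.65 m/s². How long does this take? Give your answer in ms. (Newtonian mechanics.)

t = (v - v₀) / a = (90.89 - 19.0) / 6.65 = 10.8105 s
t = 10.8105 s / 0.001 = 10810 ms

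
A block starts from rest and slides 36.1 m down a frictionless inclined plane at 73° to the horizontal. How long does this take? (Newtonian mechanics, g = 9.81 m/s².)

a = g sin(θ) = 9.81 × sin(73°) = 9.3813 m/s²
t = √(2d/a) = √(2 × 36.1 / 9.3813) = 2.77 s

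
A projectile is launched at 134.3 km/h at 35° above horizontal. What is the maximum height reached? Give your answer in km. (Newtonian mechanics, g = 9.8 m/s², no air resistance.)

v₀ = 134.3 km/h × 0.2777777777777778 = 37.3056 m/s
H = v₀² × sin²(θ) / (2g) = 37.3056² × sin(35°)² / (2 × 9.8) = 1391.71 × 0.32899 / 19.6 = 23.3601 m
H = 23.3601 m / 1000.0 = 0.02336 km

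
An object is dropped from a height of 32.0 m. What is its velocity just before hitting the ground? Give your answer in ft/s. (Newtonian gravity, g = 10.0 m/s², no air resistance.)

v = √(2gh) = √(2 × 10.0 × 32.0) = 25.2982 m/s
v = 25.2982 m/s / 0.3048 = 83.0 ft/s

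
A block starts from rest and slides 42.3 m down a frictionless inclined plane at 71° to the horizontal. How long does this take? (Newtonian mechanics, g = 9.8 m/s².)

a = g sin(θ) = 9.8 × sin(71°) = 9.2661 m/s²
t = √(2d/a) = √(2 × 42.3 / 9.2661) = 3.02 s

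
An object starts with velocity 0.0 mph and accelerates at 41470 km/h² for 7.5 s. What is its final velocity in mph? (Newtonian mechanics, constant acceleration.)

v₀ = 0.0 mph × 0.44704 = 0.0 m/s
a = 41470 km/h² × 7.716049382716049e-05 = 3.19985 m/s²
v = v₀ + a × t = 0.0 + 3.19985 × 7.5 = 23.9989 m/s
v = 23.9989 m/s / 0.44704 = 53.68 mph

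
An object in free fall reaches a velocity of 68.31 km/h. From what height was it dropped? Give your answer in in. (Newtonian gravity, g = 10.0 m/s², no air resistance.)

v = 68.31 km/h × 0.2777777777777778 = 18.975 m/s
h = v² / (2g) = 18.975² / (2 × 10.0) = 18.0025 m
h = 18.0025 m / 0.0254 = 708.8 in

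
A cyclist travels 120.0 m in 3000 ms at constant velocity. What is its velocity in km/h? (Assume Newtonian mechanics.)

t = 3000 ms × 0.001 = 3.0 s
v = d / t = 120.0 / 3.0 = 40.0 m/s
v = 40.0 m/s / 0.2777777777777778 = 144.0 km/h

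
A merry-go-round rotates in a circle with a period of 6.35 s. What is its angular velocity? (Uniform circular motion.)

ω = 2π/T = 2π/6.35 = 0.9895 rad/s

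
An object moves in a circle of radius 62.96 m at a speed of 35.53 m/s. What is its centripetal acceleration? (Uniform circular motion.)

a_c = v²/r = 35.53²/62.96 = 1262.3809/62.96 = 20.05 m/s²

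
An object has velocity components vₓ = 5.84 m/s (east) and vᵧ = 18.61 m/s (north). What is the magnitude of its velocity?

|v| = √(vₓ² + vᵧ²) = √(5.84² + 18.61²) = √(380.4377) = 19.5 m/s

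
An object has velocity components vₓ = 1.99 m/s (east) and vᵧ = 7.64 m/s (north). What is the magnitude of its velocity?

|v| = √(vₓ² + vᵧ²) = √(1.99² + 7.64²) = √(62.3297) = 7.89 m/s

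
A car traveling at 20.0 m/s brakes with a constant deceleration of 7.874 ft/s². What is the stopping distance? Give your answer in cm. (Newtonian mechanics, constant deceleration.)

a = 7.874 ft/s² × 0.3048 = 2.4 m/s²
d = v₀² / (2a) = 20.0² / (2 × 2.4) = 400.0 / 4.8 = 83.3333 m
d = 83.3333 m / 0.01 = 8333 cm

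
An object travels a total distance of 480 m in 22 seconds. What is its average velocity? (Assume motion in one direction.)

v_avg = Δd / Δt = 480 / 22 = 21.82 m/s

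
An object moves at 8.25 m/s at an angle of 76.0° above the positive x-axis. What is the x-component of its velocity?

vₓ = v cos(θ) = 8.25 × cos(76.0°) = 2.0 m/s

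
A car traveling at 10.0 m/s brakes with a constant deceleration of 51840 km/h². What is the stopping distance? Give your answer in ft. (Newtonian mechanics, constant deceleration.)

a = 51840 km/h² × 7.716049382716049e-05 = 4.0 m/s²
d = v₀² / (2a) = 10.0² / (2 × 4.0) = 100.0 / 8.0 = 12.5 m
d = 12.5 m / 0.3048 = 41.01 ft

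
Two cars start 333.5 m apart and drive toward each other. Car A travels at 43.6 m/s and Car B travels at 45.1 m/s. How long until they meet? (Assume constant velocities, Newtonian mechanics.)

Combined speed: v_combined = 43.6 + 45.1 = 88.7 m/s
Time to meet: t = d/v_combined = 333.5/88.7 = 3.76 s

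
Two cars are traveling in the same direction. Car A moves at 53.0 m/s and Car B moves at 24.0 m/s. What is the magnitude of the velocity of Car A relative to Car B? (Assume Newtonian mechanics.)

v_rel = |v_A - v_B| = |53.0 - 24.0| = 29.0 m/s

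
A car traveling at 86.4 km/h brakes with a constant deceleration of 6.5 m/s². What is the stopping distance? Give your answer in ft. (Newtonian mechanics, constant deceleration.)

v₀ = 86.4 km/h × 0.2777777777777778 = 24.0 m/s
d = v₀² / (2a) = 24.0² / (2 × 6.5) = 576.0 / 13.0 = 44.3077 m
d = 44.3077 m / 0.3048 = 145.4 ft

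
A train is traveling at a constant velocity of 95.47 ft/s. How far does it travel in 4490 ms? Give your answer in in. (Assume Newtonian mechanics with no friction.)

v = 95.47 ft/s × 0.3048 = 29.0993 m/s
t = 4490 ms × 0.001 = 4.49 s
d = v × t = 29.0993 × 4.49 = 130.656 m
d = 130.656 m / 0.0254 = 5144 in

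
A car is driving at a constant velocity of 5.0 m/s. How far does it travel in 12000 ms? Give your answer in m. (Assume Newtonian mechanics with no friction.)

t = 12000 ms × 0.001 = 12.0 s
d = v × t = 5.0 × 12.0 = 60.0 m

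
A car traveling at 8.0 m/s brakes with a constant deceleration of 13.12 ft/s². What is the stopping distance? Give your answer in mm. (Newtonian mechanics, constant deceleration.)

a = 13.12 ft/s² × 0.3048 = 3.99898 m/s²
d = v₀² / (2a) = 8.0² / (2 × 3.99898) = 64.0 / 7.99796 = 8.00204 m
d = 8.00204 m / 0.001 = 8002 mm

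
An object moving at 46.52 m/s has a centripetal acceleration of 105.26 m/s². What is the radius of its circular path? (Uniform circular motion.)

r = v²/a_c = 46.52²/105.26 = 20.56 m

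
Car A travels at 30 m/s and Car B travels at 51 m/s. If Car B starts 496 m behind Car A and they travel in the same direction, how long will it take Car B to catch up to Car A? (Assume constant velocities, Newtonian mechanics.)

Relative speed: v_rel = 51 - 30 = 21 m/s
Time to catch: t = d₀/v_rel = 496/21 = 23.62 s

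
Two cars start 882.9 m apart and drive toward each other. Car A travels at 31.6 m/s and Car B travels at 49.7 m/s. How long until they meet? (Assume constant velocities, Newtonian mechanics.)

Combined speed: v_combined = 31.6 + 49.7 = 81.3 m/s
Time to meet: t = d/v_combined = 882.9/81.3 = 10.86 s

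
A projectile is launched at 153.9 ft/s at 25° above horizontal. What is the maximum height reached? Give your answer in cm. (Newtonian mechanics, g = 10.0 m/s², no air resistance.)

v₀ = 153.9 ft/s × 0.3048 = 46.9087 m/s
H = v₀² × sin²(θ) / (2g) = 46.9087² × sin(25°)² / (2 × 10.0) = 2200.43 × 0.178606 / 20.0 = 19.6505 m
H = 19.6505 m / 0.01 = 1965 cm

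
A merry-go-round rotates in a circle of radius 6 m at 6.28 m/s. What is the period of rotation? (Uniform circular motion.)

T = 2πr/v = 2π×6/6.28 = 6.0 s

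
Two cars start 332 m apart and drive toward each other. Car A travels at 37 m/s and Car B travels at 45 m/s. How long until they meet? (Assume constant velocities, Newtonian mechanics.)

Combined speed: v_combined = 37 + 45 = 82 m/s
Time to meet: t = d/v_combined = 332/82 = 4.05 s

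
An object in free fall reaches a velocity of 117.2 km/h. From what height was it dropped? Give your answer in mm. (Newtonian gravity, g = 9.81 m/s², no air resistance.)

v = 117.2 km/h × 0.2777777777777778 = 32.5556 m/s
h = v² / (2g) = 32.5556² / (2 × 9.81) = 54.0197 m
h = 54.0197 m / 0.001 = 54020 mm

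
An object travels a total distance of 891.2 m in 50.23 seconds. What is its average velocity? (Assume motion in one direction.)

v_avg = Δd / Δt = 891.2 / 50.23 = 17.74 m/s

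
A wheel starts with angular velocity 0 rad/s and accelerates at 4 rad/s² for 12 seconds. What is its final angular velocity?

ω = ω₀ + αt = 0 + 4 × 12 = 48 rad/s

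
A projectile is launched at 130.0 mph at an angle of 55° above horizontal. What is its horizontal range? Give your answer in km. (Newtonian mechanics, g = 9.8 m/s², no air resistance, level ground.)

v₀ = 130.0 mph × 0.44704 = 58.1152 m/s
R = v₀² × sin(2θ) / g = 58.1152² × sin(2 × 55°) / 9.8 = 3377.38 × 0.939693 / 9.8 = 323.847 m
R = 323.847 m / 1000.0 = 0.3238 km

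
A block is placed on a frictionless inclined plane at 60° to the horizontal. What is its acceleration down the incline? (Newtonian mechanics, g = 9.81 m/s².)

a = g sin(θ) = 9.81 × sin(60°) = 9.81 × 0.866 = 8.5 m/s²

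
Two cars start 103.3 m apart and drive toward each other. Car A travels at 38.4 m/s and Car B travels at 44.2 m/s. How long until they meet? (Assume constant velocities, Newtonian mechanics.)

Combined speed: v_combined = 38.4 + 44.2 = 82.6 m/s
Time to meet: t = d/v_combined = 103.3/82.6 = 1.25 s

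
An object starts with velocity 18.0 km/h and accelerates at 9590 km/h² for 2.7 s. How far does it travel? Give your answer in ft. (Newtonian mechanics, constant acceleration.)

v₀ = 18.0 km/h × 0.2777777777777778 = 5.0 m/s
a = 9590 km/h² × 7.716049382716049e-05 = 0.739969 m/s²
d = v₀ × t + ½ × a × t² = 5.0 × 2.7 + 0.5 × 0.739969 × 2.7² = 16.1972 m
d = 16.1972 m / 0.3048 = 53.14 ft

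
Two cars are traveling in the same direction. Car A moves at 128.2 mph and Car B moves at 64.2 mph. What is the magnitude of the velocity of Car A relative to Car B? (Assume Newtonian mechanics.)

v_rel = |v_A - v_B| = |128.2 - 64.2| = 64.0 mph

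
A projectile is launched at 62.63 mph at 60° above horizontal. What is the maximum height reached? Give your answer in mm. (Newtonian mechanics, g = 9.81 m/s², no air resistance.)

v₀ = 62.63 mph × 0.44704 = 27.9981 m/s
H = v₀² × sin²(θ) / (2g) = 27.9981² × sin(60°)² / (2 × 9.81) = 783.894 × 0.75 / 19.62 = 29.9654 m
H = 29.9654 m / 0.001 = 29970 mm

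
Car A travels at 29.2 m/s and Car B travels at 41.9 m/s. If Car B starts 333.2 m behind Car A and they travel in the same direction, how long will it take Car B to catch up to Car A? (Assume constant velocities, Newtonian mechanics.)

Relative speed: v_rel = 41.9 - 29.2 = 12.7 m/s
Time to catch: t = d₀/v_rel = 333.2/12.7 = 26.24 s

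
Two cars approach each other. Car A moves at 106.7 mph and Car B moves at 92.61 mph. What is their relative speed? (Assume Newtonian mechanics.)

v_rel = v_A + v_B = 106.7 + 92.61 = 199.31 mph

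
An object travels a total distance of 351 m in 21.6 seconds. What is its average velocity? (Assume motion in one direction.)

v_avg = Δd / Δt = 351 / 21.6 = 16.25 m/s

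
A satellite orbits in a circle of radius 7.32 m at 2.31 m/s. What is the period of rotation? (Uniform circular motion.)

T = 2πr/v = 2π×7.32/2.31 = 19.91 s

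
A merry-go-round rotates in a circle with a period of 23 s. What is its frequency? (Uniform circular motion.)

f = 1/T = 1/23 = 0.0435 Hz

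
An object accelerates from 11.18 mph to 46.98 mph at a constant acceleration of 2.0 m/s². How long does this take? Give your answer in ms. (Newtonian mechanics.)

v₀ = 11.18 mph × 0.44704 = 4.99791 m/s
v = 46.98 mph × 0.44704 = 21.0019 m/s
t = (v - v₀) / a = (21.0019 - 4.99791) / 2.0 = 8.00199 s
t = 8.00199 s / 0.001 = 8002 ms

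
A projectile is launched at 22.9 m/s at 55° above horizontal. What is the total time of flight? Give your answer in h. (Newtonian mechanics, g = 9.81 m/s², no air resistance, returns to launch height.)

T = 2 × v₀ × sin(θ) / g = 2 × 22.9 × sin(55°) / 9.81 = 2 × 22.9 × 0.819152 / 9.81 = 3.82438 s
T = 3.82438 s / 3600.0 = 0.001062 h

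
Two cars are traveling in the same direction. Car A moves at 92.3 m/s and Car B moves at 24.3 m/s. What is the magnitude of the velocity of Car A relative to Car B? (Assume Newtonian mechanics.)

v_rel = |v_A - v_B| = |92.3 - 24.3| = 68.0 m/s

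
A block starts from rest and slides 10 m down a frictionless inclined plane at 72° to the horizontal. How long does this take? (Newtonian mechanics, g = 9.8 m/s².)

a = g sin(θ) = 9.8 × sin(72°) = 9.3204 m/s²
t = √(2d/a) = √(2 × 10 / 9.3204) = 1.46 s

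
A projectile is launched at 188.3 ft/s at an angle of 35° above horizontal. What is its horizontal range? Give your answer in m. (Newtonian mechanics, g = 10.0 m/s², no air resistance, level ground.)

v₀ = 188.3 ft/s × 0.3048 = 57.3938 m/s
R = v₀² × sin(2θ) / g = 57.3938² × sin(2 × 35°) / 10.0 = 3294.05 × 0.939693 / 10.0 = 309.5 m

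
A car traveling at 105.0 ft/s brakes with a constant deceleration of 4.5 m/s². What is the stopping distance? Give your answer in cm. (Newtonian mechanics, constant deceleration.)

v₀ = 105.0 ft/s × 0.3048 = 32.004 m/s
d = v₀² / (2a) = 32.004² / (2 × 4.5) = 1024.26 / 9.0 = 113.807 m
d = 113.807 m / 0.01 = 11380 cm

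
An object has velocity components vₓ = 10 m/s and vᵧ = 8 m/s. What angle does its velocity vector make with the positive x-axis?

θ = arctan(vᵧ/vₓ) = arctan(8/10) = 38.66°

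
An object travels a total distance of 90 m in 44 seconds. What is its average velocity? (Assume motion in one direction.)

v_avg = Δd / Δt = 90 / 44 = 2.05 m/s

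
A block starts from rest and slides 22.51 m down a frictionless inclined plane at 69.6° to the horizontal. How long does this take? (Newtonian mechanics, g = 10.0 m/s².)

a = g sin(θ) = 10.0 × sin(69.6°) = 9.3728 m/s²
t = √(2d/a) = √(2 × 22.51 / 9.3728) = 2.19 s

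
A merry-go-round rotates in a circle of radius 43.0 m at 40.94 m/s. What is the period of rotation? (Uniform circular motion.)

T = 2πr/v = 2π×43.0/40.94 = 6.6 s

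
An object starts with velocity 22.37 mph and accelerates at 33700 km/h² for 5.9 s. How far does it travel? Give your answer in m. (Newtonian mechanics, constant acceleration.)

v₀ = 22.37 mph × 0.44704 = 10.0003 m/s
a = 33700 km/h² × 7.716049382716049e-05 = 2.60031 m/s²
d = v₀ × t + ½ × a × t² = 10.0003 × 5.9 + 0.5 × 2.60031 × 5.9² = 104.3 m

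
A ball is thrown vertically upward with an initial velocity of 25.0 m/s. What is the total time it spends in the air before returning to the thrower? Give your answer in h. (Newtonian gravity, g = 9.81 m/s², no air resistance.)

t_total = 2 × v₀ / g = 2 × 25.0 / 9.81 = 5.09684 s
t_total = 5.09684 s / 3600.0 = 0.001416 h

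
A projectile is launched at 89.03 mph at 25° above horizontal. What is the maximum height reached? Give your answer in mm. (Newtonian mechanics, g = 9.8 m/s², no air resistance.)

v₀ = 89.03 mph × 0.44704 = 39.8 m/s
H = v₀² × sin²(θ) / (2g) = 39.8² × sin(25°)² / (2 × 9.8) = 1584.04 × 0.178606 / 19.6 = 14.4346 m
H = 14.4346 m / 0.001 = 14430 mm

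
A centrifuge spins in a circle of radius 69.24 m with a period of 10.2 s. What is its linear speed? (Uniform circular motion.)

v = 2πr/T = 2π×69.24/10.2 = 42.65 m/s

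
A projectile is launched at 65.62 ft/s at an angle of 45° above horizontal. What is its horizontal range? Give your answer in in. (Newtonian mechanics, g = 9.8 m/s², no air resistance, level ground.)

v₀ = 65.62 ft/s × 0.3048 = 20.001 m/s
R = v₀² × sin(2θ) / g = 20.001² × sin(2 × 45°) / 9.8 = 400.04 × 1.0 / 9.8 = 40.8204 m
R = 40.8204 m / 0.0254 = 1607 in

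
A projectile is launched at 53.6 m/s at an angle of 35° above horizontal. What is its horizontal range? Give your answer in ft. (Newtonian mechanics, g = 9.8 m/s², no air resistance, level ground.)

R = v₀² × sin(2θ) / g = 53.6² × sin(2 × 35°) / 9.8 = 2872.96 × 0.939693 / 9.8 = 275.48 m
R = 275.48 m / 0.3048 = 903.8 ft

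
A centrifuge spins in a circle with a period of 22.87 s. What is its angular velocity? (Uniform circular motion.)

ω = 2π/T = 2π/22.87 = 0.2747 rad/s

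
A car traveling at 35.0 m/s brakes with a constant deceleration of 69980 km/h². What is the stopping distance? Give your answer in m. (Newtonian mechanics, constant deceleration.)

a = 69980 km/h² × 7.716049382716049e-05 = 5.39969 m/s²
d = v₀² / (2a) = 35.0² / (2 × 5.39969) = 1225.0 / 10.7994 = 113.4 m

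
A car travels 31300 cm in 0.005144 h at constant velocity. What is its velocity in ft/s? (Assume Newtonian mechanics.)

d = 31300 cm × 0.01 = 313.0 m
t = 0.005144 h × 3600.0 = 18.5184 s
v = d / t = 313.0 / 18.5184 = 16.9021 m/s
v = 16.9021 m/s / 0.3048 = 55.45 ft/s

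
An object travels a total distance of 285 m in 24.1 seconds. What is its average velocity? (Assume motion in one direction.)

v_avg = Δd / Δt = 285 / 24.1 = 11.83 m/s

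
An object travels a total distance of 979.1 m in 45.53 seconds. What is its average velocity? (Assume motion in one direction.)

v_avg = Δd / Δt = 979.1 / 45.53 = 21.5 m/s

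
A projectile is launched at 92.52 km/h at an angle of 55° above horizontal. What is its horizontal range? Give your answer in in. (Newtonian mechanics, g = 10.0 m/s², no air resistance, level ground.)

v₀ = 92.52 km/h × 0.2777777777777778 = 25.7 m/s
R = v₀² × sin(2θ) / g = 25.7² × sin(2 × 55°) / 10.0 = 660.49 × 0.939693 / 10.0 = 62.0658 m
R = 62.0658 m / 0.0254 = 2444 in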